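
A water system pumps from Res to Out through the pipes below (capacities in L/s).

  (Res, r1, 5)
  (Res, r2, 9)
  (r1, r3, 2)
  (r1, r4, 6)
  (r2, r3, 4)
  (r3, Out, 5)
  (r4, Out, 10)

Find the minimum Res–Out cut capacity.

Augment Res→r1→r3→Out: bottleneck 2, flow now 2.
Augment Res→r1→r4→Out: bottleneck 3, flow now 5.
Augment Res→r2→r3→Out: bottleneck 3, flow now 8.
Augment Res→r2→r3→r1→r4→Out: bottleneck 1, flow now 9. (uses reverse residual edge)
No augmenting path remains; maximum flow = 9.
By max-flow min-cut, the minimum cut capacity equals the max flow.
In the residual graph, reachable from Res: {Res, r2}.
Min-cut edges: Res→r1 (5), r2→r3 (4); capacity 5 + 4 = 9.

9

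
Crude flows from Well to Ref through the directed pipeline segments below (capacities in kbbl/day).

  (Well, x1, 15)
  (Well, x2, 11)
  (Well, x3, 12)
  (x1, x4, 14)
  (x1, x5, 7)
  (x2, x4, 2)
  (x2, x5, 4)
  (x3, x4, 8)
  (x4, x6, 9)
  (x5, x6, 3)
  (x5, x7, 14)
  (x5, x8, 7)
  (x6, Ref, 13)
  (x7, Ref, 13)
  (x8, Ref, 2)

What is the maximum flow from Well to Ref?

Augment Well→x1→x4→x6→Ref: bottleneck 9, flow now 9.
Augment Well→x1→x5→x6→Ref: bottleneck 3, flow now 12.
Augment Well→x1→x5→x7→Ref: bottleneck 3, flow now 15.
Augment Well→x2→x5→x7→Ref: bottleneck 4, flow now 19.
Augment Well→x2→x4→x1→x5→x7→Ref: bottleneck 1, flow now 20. (uses reverse residual edge)
No augmenting path remains; maximum flow = 20.
In the residual graph, reachable from Well: {Well, x1, x2, x3, x4}.
Min-cut edges: x1→x5 (7), x2→x5 (4), x4→x6 (9); capacity 7 + 4 + 9 = 20.
This cut is saturated, so no flow can exceed 20.

20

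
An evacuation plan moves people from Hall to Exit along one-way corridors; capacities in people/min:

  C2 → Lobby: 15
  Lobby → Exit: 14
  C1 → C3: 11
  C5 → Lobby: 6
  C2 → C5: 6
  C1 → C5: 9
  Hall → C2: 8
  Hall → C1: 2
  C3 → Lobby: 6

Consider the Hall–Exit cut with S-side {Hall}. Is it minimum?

Given cut capacity: 8 + 2 = 10.
Augment Hall→C2→Lobby→Exit: bottleneck 8, flow now 8.
Augment Hall→C1→C5→Lobby→Exit: bottleneck 2, flow now 10.
No augmenting path remains; maximum flow = 10.
Cut capacity 10 equals the max flow, so it is a minimum cut.

Yes — it is a minimum cut (capacity 10).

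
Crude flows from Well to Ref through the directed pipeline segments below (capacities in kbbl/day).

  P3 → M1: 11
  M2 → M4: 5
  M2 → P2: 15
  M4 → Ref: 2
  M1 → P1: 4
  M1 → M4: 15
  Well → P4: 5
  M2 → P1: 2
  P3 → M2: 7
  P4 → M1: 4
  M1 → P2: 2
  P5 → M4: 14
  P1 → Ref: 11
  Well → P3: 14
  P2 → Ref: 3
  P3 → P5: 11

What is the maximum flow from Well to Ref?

Augment Well→P4→M1→P2→Ref: bottleneck 2, flow now 2.
Augment Well→P4→M1→P1→Ref: bottleneck 2, flow now 4.
Augment Well→P3→M2→P2→Ref: bottleneck 1, flow now 5.
Augment Well→P3→M2→P1→Ref: bottleneck 2, flow now 7.
Augment Well→P3→M2→M4→Ref: bottleneck 2, flow now 9.
Augment Well→P3→M1→P1→Ref: bottleneck 2, flow now 11.
No augmenting path remains; maximum flow = 11.
In the residual graph, reachable from Well: {Well, P4, P3, M2, M1, P5, P2, M4}.
Min-cut edges: M2→P1 (2), M1→P1 (4), P2→Ref (3), M4→Ref (2); capacity 2 + 4 + 3 + 2 = 11.
This cut is saturated, so no flow can exceed 11.

11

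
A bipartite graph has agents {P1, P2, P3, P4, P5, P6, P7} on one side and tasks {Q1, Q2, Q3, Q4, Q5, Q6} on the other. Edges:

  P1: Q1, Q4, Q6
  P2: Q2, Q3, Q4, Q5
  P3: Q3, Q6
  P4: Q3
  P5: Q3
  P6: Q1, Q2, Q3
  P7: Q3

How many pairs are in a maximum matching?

5

Unit-capacity flow: source→left, listed edges, right→sink; max matching = max flow.
Augmenting path P1→Q1 (+1); matched 1.
Augmenting path P2→Q2 (+1); matched 2.
Augmenting path P3→Q3 (+1); matched 3.
Augmenting path P4→Q3→P3→Q6 (+1); matched 4.
Augmenting path P6→Q1→P1→Q4 (+1); matched 5.
No augmenting path remains; maximum matching = 5.
König certificate: {P1, P2, P3, P6, Q3} is a vertex cover of size 5 (every listed pair touches it), so no matching can be larger.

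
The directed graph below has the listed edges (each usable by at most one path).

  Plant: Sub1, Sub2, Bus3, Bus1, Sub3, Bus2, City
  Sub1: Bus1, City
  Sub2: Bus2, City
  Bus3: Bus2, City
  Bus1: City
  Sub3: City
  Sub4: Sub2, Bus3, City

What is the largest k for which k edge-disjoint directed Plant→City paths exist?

6

Assign every edge capacity 1; by Menger, the answer equals the max flow.
Path Plant→City (+1); total 1.
Path Plant→Sub1→City (+1); total 2.
Path Plant→Sub2→City (+1); total 3.
Path Plant→Bus3→City (+1); total 4.
Path Plant→Bus1→City (+1); total 5.
Path Plant→Sub3→City (+1); total 6.
No residual Plant→City path; max flow = 6.
Certifying cut of size 6: {Plant→Bus1, Plant→Bus3, Plant→City, Plant→Sub1, Plant→Sub2, Plant→Sub3}.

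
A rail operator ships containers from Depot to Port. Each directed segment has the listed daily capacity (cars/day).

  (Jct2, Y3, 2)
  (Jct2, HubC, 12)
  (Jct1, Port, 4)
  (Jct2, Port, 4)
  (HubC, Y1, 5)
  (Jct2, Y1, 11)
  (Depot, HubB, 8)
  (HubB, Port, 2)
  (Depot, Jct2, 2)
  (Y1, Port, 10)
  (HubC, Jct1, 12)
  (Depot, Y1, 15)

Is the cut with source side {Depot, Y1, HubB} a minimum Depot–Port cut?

Yes — it is a minimum cut (capacity 14).

Given cut capacity: 2 + 10 + 2 = 14.
Augment Depot→Jct2→Port: bottleneck 2, flow now 2.
Augment Depot→Y1→Port: bottleneck 10, flow now 12.
Augment Depot→HubB→Port: bottleneck 2, flow now 14.
No augmenting path remains; maximum flow = 14.
Cut capacity 14 equals the max flow, so it is a minimum cut.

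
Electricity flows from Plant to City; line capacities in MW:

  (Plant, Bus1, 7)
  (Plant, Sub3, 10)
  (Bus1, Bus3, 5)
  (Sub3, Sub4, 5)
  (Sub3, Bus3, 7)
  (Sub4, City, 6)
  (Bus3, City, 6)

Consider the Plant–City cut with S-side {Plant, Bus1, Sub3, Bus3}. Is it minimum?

Given cut capacity: 5 + 6 = 11.
Augment Plant→Bus1→Bus3→City: bottleneck 5, flow now 5.
Augment Plant→Sub3→Sub4→City: bottleneck 5, flow now 10.
Augment Plant→Sub3→Bus3→City: bottleneck 1, flow now 11.
No augmenting path remains; maximum flow = 11.
Cut capacity 11 equals the max flow, so it is a minimum cut.

Yes — it is a minimum cut (capacity 11).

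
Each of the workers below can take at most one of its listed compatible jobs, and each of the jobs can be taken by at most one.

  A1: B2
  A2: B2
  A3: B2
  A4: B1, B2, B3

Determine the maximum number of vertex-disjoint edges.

Unit-capacity flow: source→left, listed edges, right→sink; max matching = max flow.
Augmenting path A1→B2 (+1); matched 1.
Augmenting path A4→B1 (+1); matched 2.
No augmenting path remains; maximum matching = 2.
König certificate: {A4, B2} is a vertex cover of size 2 (every listed pair touches it), so no matching can be larger.

2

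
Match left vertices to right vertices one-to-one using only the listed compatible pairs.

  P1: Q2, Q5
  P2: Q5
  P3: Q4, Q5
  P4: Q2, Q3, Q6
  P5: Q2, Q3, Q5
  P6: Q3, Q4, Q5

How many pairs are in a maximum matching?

5

Unit-capacity flow: source→left, listed edges, right→sink; max matching = max flow.
Augmenting path P1→Q2 (+1); matched 1.
Augmenting path P2→Q5 (+1); matched 2.
Augmenting path P3→Q4 (+1); matched 3.
Augmenting path P4→Q3 (+1); matched 4.
Augmenting path P5→Q3→P4→Q6 (+1); matched 5.
No augmenting path remains; maximum matching = 5.
König certificate: {P4, Q2, Q3, Q4, Q5} is a vertex cover of size 5 (every listed pair touches it), so no matching can be larger.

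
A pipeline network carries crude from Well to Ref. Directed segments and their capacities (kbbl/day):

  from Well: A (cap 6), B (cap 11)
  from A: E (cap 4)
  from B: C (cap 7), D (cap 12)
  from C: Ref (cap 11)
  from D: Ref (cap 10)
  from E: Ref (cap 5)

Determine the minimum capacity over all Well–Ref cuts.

15

Augment Well→A→E→Ref: bottleneck 4, flow now 4.
Augment Well→B→C→Ref: bottleneck 7, flow now 11.
Augment Well→B→D→Ref: bottleneck 4, flow now 15.
No augmenting path remains; maximum flow = 15.
By max-flow min-cut, the minimum cut capacity equals the max flow.
In the residual graph, reachable from Well: {Well, A}.
Min-cut edges: Well→B (11), A→E (4); capacity 11 + 4 = 15.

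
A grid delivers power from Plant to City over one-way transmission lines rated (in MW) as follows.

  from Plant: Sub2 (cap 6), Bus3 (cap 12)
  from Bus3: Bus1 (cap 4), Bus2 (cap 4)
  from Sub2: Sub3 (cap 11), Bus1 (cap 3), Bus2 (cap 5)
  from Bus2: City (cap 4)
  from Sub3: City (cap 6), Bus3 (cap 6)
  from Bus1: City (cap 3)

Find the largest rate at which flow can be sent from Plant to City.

13

Augment Plant→Bus3→Bus2→City: bottleneck 4, flow now 4.
Augment Plant→Bus3→Bus1→City: bottleneck 3, flow now 7.
Augment Plant→Sub2→Sub3→City: bottleneck 6, flow now 13.
No augmenting path remains; maximum flow = 13.
In the residual graph, reachable from Plant: {Plant, Bus3, Bus1}.
Min-cut edges: Plant→Sub2 (6), Bus3→Bus2 (4), Bus1→City (3); capacity 6 + 4 + 3 = 13.
This cut is saturated, so no flow can exceed 13.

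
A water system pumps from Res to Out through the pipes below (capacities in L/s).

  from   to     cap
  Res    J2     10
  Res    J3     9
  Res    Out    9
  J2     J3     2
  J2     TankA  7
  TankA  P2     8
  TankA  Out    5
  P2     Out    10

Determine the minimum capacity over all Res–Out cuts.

16

Augment Res→Out: bottleneck 9, flow now 9.
Augment Res→J2→TankA→Out: bottleneck 5, flow now 14.
Augment Res→J2→TankA→P2→Out: bottleneck 2, flow now 16.
No augmenting path remains; maximum flow = 16.
By max-flow min-cut, the minimum cut capacity equals the max flow.
In the residual graph, reachable from Res: {Res, J2, J3}.
Min-cut edges: Res→Out (9), J2→TankA (7); capacity 9 + 7 = 16.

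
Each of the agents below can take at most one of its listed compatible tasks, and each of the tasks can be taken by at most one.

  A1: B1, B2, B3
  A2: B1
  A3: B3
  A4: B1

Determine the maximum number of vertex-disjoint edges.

Unit-capacity flow: source→left, listed edges, right→sink; max matching = max flow.
Augmenting path A1→B1 (+1); matched 1.
Augmenting path A3→B3 (+1); matched 2.
Augmenting path A2→B1→A1→B2 (+1); matched 3.
No augmenting path remains; maximum matching = 3.
König certificate: {A1, A3, B1} is a vertex cover of size 3 (every listed pair touches it), so no matching can be larger.

3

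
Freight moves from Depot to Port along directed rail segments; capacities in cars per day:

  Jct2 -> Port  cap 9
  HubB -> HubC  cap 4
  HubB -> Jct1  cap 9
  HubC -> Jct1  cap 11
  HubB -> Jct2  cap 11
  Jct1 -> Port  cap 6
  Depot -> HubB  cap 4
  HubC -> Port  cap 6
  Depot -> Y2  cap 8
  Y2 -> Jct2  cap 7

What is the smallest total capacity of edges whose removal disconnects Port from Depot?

Augment Depot→HubB→Jct2→Port: bottleneck 4, flow now 4.
Augment Depot→Y2→Jct2→Port: bottleneck 5, flow now 9.
Augment Depot→Y2→Jct2→HubB→HubC→Port: bottleneck 2, flow now 11. (uses reverse residual edge)
No augmenting path remains; maximum flow = 11.
By max-flow min-cut, the minimum cut capacity equals the max flow.
In the residual graph, reachable from Depot: {Depot, Y2}.
Min-cut edges: Depot→HubB (4), Y2→Jct2 (7); capacity 4 + 7 = 11.

11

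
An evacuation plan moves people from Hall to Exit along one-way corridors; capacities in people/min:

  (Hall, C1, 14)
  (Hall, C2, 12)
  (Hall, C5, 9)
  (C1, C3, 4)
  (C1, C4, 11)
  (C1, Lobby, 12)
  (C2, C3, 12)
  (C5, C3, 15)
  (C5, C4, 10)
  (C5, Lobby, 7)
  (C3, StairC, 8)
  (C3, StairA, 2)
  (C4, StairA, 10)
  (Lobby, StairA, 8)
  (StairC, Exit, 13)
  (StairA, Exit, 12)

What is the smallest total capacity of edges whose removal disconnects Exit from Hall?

Augment Hall→C1→C3→StairC→Exit: bottleneck 4, flow now 4.
Augment Hall→C1→C4→StairA→Exit: bottleneck 10, flow now 14.
Augment Hall→C2→C3→StairC→Exit: bottleneck 4, flow now 18.
Augment Hall→C2→C3→StairA→Exit: bottleneck 2, flow now 20.
No augmenting path remains; maximum flow = 20.
By max-flow min-cut, the minimum cut capacity equals the max flow.
In the residual graph, reachable from Hall: {Hall, C1, C2, C5, C3, C4, Lobby, StairA}.
Min-cut edges: C3→StairC (8), StairA→Exit (12); capacity 8 + 12 = 20.

20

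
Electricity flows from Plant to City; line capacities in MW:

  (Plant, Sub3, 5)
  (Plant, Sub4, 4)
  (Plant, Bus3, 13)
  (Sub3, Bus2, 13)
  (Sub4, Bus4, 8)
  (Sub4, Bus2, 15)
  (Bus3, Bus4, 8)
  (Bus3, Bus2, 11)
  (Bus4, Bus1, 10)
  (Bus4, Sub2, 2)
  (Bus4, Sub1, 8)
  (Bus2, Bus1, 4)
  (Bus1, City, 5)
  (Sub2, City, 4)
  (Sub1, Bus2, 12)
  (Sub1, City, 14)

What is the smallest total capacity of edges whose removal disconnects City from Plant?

Augment Plant→Sub3→Bus2→Bus1→City: bottleneck 4, flow now 4.
Augment Plant→Sub4→Bus4→Bus1→City: bottleneck 1, flow now 5.
Augment Plant→Sub4→Bus4→Sub2→City: bottleneck 2, flow now 7.
Augment Plant→Sub4→Bus4→Sub1→City: bottleneck 1, flow now 8.
Augment Plant→Bus3→Bus4→Sub1→City: bottleneck 7, flow now 15.
No augmenting path remains; maximum flow = 15.
By max-flow min-cut, the minimum cut capacity equals the max flow.
In the residual graph, reachable from Plant: {Plant, Sub3, Sub4, Bus3, Bus4, Bus2, Bus1}.
Min-cut edges: Bus4→Sub2 (2), Bus4→Sub1 (8), Bus1→City (5); capacity 2 + 8 + 5 = 15.

15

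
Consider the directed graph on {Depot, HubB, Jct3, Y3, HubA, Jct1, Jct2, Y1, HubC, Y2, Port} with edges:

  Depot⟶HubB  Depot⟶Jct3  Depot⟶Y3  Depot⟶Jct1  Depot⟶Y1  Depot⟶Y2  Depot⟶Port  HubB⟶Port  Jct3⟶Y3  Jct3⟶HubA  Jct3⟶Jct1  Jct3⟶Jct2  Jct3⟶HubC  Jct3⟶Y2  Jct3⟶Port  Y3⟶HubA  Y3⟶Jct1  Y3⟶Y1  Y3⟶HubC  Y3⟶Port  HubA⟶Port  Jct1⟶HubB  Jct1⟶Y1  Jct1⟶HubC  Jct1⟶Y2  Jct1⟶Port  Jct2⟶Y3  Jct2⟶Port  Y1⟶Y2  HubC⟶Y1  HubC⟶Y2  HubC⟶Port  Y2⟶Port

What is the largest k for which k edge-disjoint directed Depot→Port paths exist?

6

Assign every edge capacity 1; by Menger, the answer equals the max flow.
Path Depot→Port (+1); total 1.
Path Depot→HubB→Port (+1); total 2.
Path Depot→Jct3→Port (+1); total 3.
Path Depot→Y3→Port (+1); total 4.
Path Depot→Jct1→Port (+1); total 5.
Path Depot→Y2→Port (+1); total 6.
No residual Depot→Port path; max flow = 6.
Certifying cut of size 6: {Depot→HubB, Depot→Jct1, Depot→Jct3, Depot→Port, Depot→Y3, Y2→Port}.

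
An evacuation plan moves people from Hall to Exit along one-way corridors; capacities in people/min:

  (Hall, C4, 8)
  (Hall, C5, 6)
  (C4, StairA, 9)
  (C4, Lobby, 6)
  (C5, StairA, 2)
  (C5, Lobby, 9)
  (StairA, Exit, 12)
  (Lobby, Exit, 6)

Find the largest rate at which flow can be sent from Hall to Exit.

14

Augment Hall→C4→StairA→Exit: bottleneck 8, flow now 8.
Augment Hall→C5→StairA→Exit: bottleneck 2, flow now 10.
Augment Hall→C5→Lobby→Exit: bottleneck 4, flow now 14.
No augmenting path remains; maximum flow = 14.
In the residual graph, reachable from Hall: {Hall}.
Min-cut edges: Hall→C4 (8), Hall→C5 (6); capacity 8 + 6 = 14.
This cut is saturated, so no flow can exceed 14.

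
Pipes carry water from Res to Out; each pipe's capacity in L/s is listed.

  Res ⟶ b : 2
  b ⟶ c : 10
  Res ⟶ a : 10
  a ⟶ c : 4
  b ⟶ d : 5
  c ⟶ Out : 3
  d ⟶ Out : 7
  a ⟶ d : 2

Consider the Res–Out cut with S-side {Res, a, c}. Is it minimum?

Given cut capacity: 2 + 2 + 3 = 7.
Augment Res→a→c→Out: bottleneck 3, flow now 3.
Augment Res→a→d→Out: bottleneck 2, flow now 5.
Augment Res→b→d→Out: bottleneck 2, flow now 7.
No augmenting path remains; maximum flow = 7.
Cut capacity 7 equals the max flow, so it is a minimum cut.

Yes — it is a minimum cut (capacity 7).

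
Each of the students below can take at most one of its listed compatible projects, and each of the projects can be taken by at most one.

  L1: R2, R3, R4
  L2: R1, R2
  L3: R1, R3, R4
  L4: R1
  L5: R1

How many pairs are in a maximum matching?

Unit-capacity flow: source→left, listed edges, right→sink; max matching = max flow.
Augmenting path L1→R2 (+1); matched 1.
Augmenting path L2→R1 (+1); matched 2.
Augmenting path L3→R3 (+1); matched 3.
Augmenting path L4→R1→L2→R2→L1→R4 (+1); matched 4.
No augmenting path remains; maximum matching = 4.
König certificate: {L1, L2, L3, R1} is a vertex cover of size 4 (every listed pair touches it), so no matching can be larger.

4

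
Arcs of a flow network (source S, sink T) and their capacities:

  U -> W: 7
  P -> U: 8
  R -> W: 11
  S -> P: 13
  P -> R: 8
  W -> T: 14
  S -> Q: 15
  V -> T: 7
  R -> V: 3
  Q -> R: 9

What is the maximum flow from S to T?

Augment S→P→R→V→T: bottleneck 3, flow now 3.
Augment S→P→R→W→T: bottleneck 5, flow now 8.
Augment S→P→U→W→T: bottleneck 5, flow now 13.
Augment S→Q→R→W→T: bottleneck 4, flow now 17.
No augmenting path remains; maximum flow = 17.
In the residual graph, reachable from S: {S, P, Q, R, U, W}.
Min-cut edges: R→V (3), W→T (14); capacity 3 + 14 = 17.
This cut is saturated, so no flow can exceed 17.

17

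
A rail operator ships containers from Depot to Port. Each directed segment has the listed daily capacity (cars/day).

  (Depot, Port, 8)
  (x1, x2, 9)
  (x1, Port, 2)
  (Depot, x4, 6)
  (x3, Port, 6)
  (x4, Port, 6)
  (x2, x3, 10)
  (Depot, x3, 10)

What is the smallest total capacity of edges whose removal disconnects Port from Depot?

Augment Depot→Port: bottleneck 8, flow now 8.
Augment Depot→x3→Port: bottleneck 6, flow now 14.
Augment Depot→x4→Port: bottleneck 6, flow now 20.
No augmenting path remains; maximum flow = 20.
By max-flow min-cut, the minimum cut capacity equals the max flow.
In the residual graph, reachable from Depot: {Depot, x3}.
Min-cut edges: Depot→x4 (6), Depot→Port (8), x3→Port (6); capacity 6 + 8 + 6 = 20.

20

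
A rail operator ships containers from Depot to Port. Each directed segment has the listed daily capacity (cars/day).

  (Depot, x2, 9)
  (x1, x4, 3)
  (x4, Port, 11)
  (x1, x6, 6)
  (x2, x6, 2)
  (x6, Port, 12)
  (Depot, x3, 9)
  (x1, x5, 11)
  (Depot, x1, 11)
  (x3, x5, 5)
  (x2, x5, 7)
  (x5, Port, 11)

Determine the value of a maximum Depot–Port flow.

Augment Depot→x1→x4→Port: bottleneck 3, flow now 3.
Augment Depot→x1→x5→Port: bottleneck 8, flow now 11.
Augment Depot→x2→x5→Port: bottleneck 3, flow now 14.
Augment Depot→x2→x6→Port: bottleneck 2, flow now 16.
Augment Depot→x2→x5→x1→x6→Port: bottleneck 4, flow now 20. (uses reverse residual edge)
Augment Depot→x3→x5→x1→x6→Port: bottleneck 2, flow now 22. (uses reverse residual edge)
No augmenting path remains; maximum flow = 22.
In the residual graph, reachable from Depot: {Depot, x1, x2, x3, x5}.
Min-cut edges: x1→x4 (3), x1→x6 (6), x2→x6 (2), x5→Port (11); capacity 3 + 6 + 2 + 11 = 22.
This cut is saturated, so no flow can exceed 22.

22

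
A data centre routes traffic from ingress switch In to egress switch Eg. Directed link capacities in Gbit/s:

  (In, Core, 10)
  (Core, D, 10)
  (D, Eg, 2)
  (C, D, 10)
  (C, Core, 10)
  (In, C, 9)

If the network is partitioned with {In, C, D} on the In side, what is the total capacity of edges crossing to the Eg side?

22

Edges leaving {In, C, D}: In→Core (10), C→Core (10), D→Eg (2).
Cut capacity = 10 + 10 + 2 = 22.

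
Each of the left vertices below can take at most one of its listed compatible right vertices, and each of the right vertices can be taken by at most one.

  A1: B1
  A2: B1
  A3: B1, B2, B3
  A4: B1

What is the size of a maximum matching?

2

Unit-capacity flow: source→left, listed edges, right→sink; max matching = max flow.
Augmenting path A1→B1 (+1); matched 1.
Augmenting path A3→B2 (+1); matched 2.
No augmenting path remains; maximum matching = 2.
König certificate: {A3, B1} is a vertex cover of size 2 (every listed pair touches it), so no matching can be larger.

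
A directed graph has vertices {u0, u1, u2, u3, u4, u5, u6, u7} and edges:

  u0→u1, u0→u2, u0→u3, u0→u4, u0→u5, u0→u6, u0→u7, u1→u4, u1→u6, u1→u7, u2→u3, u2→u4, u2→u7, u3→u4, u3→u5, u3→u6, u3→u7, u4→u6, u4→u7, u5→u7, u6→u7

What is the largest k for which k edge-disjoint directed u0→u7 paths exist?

Assign every edge capacity 1; by Menger, the answer equals the max flow.
Path u0→u7 (+1); total 1.
Path u0→u1→u7 (+1); total 2.
Path u0→u2→u7 (+1); total 3.
Path u0→u3→u7 (+1); total 4.
Path u0→u4→u7 (+1); total 5.
Path u0→u5→u7 (+1); total 6.
Path u0→u6→u7 (+1); total 7.
No residual u0→u7 path; max flow = 7.
Certifying cut of size 7: {u0→u1, u0→u2, u0→u3, u0→u4, u0→u5, u0→u6, u0→u7}.

7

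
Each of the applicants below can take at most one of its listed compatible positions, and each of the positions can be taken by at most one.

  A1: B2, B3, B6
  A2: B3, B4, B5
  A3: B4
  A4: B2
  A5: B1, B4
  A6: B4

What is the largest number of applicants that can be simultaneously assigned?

5

Unit-capacity flow: source→left, listed edges, right→sink; max matching = max flow.
Augmenting path A1→B2 (+1); matched 1.
Augmenting path A2→B3 (+1); matched 2.
Augmenting path A3→B4 (+1); matched 3.
Augmenting path A5→B1 (+1); matched 4.
Augmenting path A4→B2→A1→B6 (+1); matched 5.
No augmenting path remains; maximum matching = 5.
König certificate: {A1, A2, A4, A5, B4} is a vertex cover of size 5 (every listed pair touches it), so no matching can be larger.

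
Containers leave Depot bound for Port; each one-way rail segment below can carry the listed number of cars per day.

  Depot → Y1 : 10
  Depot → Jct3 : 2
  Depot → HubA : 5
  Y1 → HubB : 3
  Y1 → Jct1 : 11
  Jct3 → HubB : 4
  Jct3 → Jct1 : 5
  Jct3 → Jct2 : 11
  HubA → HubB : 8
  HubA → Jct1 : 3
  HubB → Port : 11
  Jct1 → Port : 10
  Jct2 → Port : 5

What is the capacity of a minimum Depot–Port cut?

Augment Depot→Y1→HubB→Port: bottleneck 3, flow now 3.
Augment Depot→Y1→Jct1→Port: bottleneck 7, flow now 10.
Augment Depot→Jct3→HubB→Port: bottleneck 2, flow now 12.
Augment Depot→HubA→HubB→Port: bottleneck 5, flow now 17.
No augmenting path remains; maximum flow = 17.
By max-flow min-cut, the minimum cut capacity equals the max flow.
In the residual graph, reachable from Depot: {Depot}.
Min-cut edges: Depot→Y1 (10), Depot→Jct3 (2), Depot→HubA (5); capacity 10 + 2 + 5 = 17.

17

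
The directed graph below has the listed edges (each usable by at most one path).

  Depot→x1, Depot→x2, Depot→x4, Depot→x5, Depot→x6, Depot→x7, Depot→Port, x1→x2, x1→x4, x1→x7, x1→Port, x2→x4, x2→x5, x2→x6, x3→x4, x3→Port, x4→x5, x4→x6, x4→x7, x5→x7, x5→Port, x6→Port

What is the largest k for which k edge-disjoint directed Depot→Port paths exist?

4

Assign every edge capacity 1; by Menger, the answer equals the max flow.
Path Depot→Port (+1); total 1.
Path Depot→x1→Port (+1); total 2.
Path Depot→x5→Port (+1); total 3.
Path Depot→x6→Port (+1); total 4.
No residual Depot→Port path; max flow = 4.
Certifying cut of size 4: {Depot→Port, Depot→x1, x5→Port, x6→Port}.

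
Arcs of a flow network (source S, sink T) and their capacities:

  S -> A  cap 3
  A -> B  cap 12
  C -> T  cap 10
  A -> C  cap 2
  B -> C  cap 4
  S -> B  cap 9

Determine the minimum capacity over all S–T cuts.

6

Augment S→A→C→T: bottleneck 2, flow now 2.
Augment S→B→C→T: bottleneck 4, flow now 6.
No augmenting path remains; maximum flow = 6.
By max-flow min-cut, the minimum cut capacity equals the max flow.
In the residual graph, reachable from S: {S, A, B}.
Min-cut edges: A→C (2), B→C (4); capacity 2 + 4 = 6.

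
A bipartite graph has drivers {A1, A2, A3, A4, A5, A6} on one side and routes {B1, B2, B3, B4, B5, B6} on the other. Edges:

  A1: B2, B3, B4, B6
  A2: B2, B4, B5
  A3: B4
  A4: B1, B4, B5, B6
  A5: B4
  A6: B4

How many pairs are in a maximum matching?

Unit-capacity flow: source→left, listed edges, right→sink; max matching = max flow.
Augmenting path A1→B2 (+1); matched 1.
Augmenting path A2→B4 (+1); matched 2.
Augmenting path A4→B1 (+1); matched 3.
Augmenting path A3→B4→A2→B5 (+1); matched 4.
No augmenting path remains; maximum matching = 4.
König certificate: {A1, A2, A4, B4} is a vertex cover of size 4 (every listed pair touches it), so no matching can be larger.

4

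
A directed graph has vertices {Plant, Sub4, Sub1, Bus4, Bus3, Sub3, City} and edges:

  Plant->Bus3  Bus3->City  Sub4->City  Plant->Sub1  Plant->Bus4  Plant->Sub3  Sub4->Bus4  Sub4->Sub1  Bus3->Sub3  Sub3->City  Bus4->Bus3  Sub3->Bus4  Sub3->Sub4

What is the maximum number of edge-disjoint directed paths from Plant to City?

3

Assign every edge capacity 1; by Menger, the answer equals the max flow.
Path Plant→Bus3→City (+1); total 1.
Path Plant→Sub3→City (+1); total 2.
Path Plant→Bus4→Bus3→Sub3→Sub4→City (+1); total 3.
No residual Plant→City path; max flow = 3.
Certifying cut of size 3: {Plant→Bus3, Plant→Bus4, Plant→Sub3}.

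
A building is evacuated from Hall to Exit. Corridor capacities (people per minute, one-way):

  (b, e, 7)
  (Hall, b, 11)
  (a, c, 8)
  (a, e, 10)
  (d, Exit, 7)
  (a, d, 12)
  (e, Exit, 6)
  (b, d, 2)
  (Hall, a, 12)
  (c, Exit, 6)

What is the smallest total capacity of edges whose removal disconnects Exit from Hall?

Augment Hall→a→c→Exit: bottleneck 6, flow now 6.
Augment Hall→a→d→Exit: bottleneck 6, flow now 12.
Augment Hall→b→d→Exit: bottleneck 1, flow now 13.
Augment Hall→b→e→Exit: bottleneck 6, flow now 19.
No augmenting path remains; maximum flow = 19.
By max-flow min-cut, the minimum cut capacity equals the max flow.
In the residual graph, reachable from Hall: {Hall, a, b, c, d, e}.
Min-cut edges: c→Exit (6), d→Exit (7), e→Exit (6); capacity 6 + 7 + 6 = 19.

19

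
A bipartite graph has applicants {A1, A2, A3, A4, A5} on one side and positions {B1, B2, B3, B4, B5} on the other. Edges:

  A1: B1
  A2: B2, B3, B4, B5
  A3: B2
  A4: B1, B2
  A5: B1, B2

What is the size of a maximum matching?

3

Unit-capacity flow: source→left, listed edges, right→sink; max matching = max flow.
Augmenting path A1→B1 (+1); matched 1.
Augmenting path A2→B2 (+1); matched 2.
Augmenting path A3→B2→A2→B3 (+1); matched 3.
No augmenting path remains; maximum matching = 3.
König certificate: {A2, B1, B2} is a vertex cover of size 3 (every listed pair touches it), so no matching can be larger.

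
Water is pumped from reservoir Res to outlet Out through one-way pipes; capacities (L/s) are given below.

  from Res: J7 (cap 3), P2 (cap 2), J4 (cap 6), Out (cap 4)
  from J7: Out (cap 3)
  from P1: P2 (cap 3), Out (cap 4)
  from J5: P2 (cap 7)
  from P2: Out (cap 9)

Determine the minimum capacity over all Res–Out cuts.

9

Augment Res→Out: bottleneck 4, flow now 4.
Augment Res→J7→Out: bottleneck 3, flow now 7.
Augment Res→P2→Out: bottleneck 2, flow now 9.
No augmenting path remains; maximum flow = 9.
By max-flow min-cut, the minimum cut capacity equals the max flow.
In the residual graph, reachable from Res: {Res, J4}.
Min-cut edges: Res→J7 (3), Res→P2 (2), Res→Out (4); capacity 3 + 2 + 4 = 9.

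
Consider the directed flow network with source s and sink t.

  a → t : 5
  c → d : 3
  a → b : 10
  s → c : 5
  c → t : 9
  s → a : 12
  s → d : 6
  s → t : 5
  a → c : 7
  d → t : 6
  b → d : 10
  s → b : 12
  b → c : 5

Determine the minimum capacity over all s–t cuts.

Augment s→t: bottleneck 5, flow now 5.
Augment s→a→t: bottleneck 5, flow now 10.
Augment s→c→t: bottleneck 5, flow now 15.
Augment s→d→t: bottleneck 6, flow now 21.
Augment s→a→c→t: bottleneck 4, flow now 25.
No augmenting path remains; maximum flow = 25.
By max-flow min-cut, the minimum cut capacity equals the max flow.
In the residual graph, reachable from s: {s, a, b, c, d}.
Min-cut edges: s→t (5), a→t (5), c→t (9), d→t (6); capacity 5 + 5 + 9 + 6 = 25.

25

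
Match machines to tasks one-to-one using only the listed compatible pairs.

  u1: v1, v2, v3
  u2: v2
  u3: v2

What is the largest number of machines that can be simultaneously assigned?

Unit-capacity flow: source→left, listed edges, right→sink; max matching = max flow.
Augmenting path u1→v1 (+1); matched 1.
Augmenting path u2→v2 (+1); matched 2.
No augmenting path remains; maximum matching = 2.
König certificate: {u1, v2} is a vertex cover of size 2 (every listed pair touches it), so no matching can be larger.

2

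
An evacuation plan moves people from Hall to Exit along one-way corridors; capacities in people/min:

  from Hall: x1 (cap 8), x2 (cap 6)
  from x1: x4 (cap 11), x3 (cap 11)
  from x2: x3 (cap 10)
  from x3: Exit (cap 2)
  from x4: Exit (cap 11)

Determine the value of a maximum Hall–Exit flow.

10

Augment Hall→x1→x3→Exit: bottleneck 2, flow now 2.
Augment Hall→x1→x4→Exit: bottleneck 6, flow now 8.
Augment Hall→x2→x3→x1→x4→Exit: bottleneck 2, flow now 10. (uses reverse residual edge)
No augmenting path remains; maximum flow = 10.
In the residual graph, reachable from Hall: {Hall, x2, x3}.
Min-cut edges: Hall→x1 (8), x3→Exit (2); capacity 8 + 2 = 10.
This cut is saturated, so no flow can exceed 10.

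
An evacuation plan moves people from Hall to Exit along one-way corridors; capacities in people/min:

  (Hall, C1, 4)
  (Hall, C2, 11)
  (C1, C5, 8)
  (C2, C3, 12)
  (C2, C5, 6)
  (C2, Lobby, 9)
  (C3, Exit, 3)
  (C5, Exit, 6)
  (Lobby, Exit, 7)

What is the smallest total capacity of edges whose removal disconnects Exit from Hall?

Augment Hall→C1→C5→Exit: bottleneck 4, flow now 4.
Augment Hall→C2→C3→Exit: bottleneck 3, flow now 7.
Augment Hall→C2→C5→Exit: bottleneck 2, flow now 9.
Augment Hall→C2→Lobby→Exit: bottleneck 6, flow now 15.
No augmenting path remains; maximum flow = 15.
By max-flow min-cut, the minimum cut capacity equals the max flow.
In the residual graph, reachable from Hall: {Hall}.
Min-cut edges: Hall→C1 (4), Hall→C2 (11); capacity 4 + 11 = 15.

15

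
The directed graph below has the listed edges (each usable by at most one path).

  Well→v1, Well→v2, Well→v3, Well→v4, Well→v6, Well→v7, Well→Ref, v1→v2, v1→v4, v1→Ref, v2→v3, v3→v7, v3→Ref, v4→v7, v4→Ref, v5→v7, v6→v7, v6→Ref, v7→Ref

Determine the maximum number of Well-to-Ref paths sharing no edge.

Assign every edge capacity 1; by Menger, the answer equals the max flow.
Path Well→Ref (+1); total 1.
Path Well→v1→Ref (+1); total 2.
Path Well→v3→Ref (+1); total 3.
Path Well→v4→Ref (+1); total 4.
Path Well→v6→Ref (+1); total 5.
Path Well→v7→Ref (+1); total 6.
No residual Well→Ref path; max flow = 6.
Certifying cut of size 6: {Well→Ref, Well→v1, Well→v4, Well→v6, v3→Ref, v7→Ref}.

6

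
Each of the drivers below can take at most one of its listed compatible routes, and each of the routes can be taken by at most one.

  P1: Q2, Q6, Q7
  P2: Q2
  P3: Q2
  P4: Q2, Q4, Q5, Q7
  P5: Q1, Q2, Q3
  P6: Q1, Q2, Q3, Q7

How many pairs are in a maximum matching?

5

Unit-capacity flow: source→left, listed edges, right→sink; max matching = max flow.
Augmenting path P1→Q2 (+1); matched 1.
Augmenting path P4→Q4 (+1); matched 2.
Augmenting path P5→Q1 (+1); matched 3.
Augmenting path P6→Q3 (+1); matched 4.
Augmenting path P2→Q2→P1→Q6 (+1); matched 5.
No augmenting path remains; maximum matching = 5.
König certificate: {P1, P4, P5, P6, Q2} is a vertex cover of size 5 (every listed pair touches it), so no matching can be larger.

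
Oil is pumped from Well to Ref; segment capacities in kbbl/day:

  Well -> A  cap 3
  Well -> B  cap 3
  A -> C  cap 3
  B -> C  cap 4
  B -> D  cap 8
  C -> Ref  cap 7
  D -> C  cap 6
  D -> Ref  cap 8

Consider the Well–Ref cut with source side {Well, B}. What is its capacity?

Edges leaving {Well, B}: Well→A (3), B→C (4), B→D (8).
Cut capacity = 3 + 4 + 8 = 15.

15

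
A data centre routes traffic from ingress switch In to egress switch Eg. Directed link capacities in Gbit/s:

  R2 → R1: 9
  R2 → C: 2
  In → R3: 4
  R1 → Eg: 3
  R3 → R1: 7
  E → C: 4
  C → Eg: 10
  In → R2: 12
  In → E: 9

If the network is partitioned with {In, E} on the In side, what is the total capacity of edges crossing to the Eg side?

Edges leaving {In, E}: In→R3 (4), In→R2 (12), E→C (4).
Cut capacity = 4 + 12 + 4 = 20.

20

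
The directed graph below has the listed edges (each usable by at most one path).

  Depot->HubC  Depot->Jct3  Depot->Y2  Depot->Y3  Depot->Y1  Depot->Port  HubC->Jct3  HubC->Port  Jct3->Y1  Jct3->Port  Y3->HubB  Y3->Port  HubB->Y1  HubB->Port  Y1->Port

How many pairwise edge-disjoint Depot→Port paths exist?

5

Assign every edge capacity 1; by Menger, the answer equals the max flow.
Path Depot→Port (+1); total 1.
Path Depot→HubC→Port (+1); total 2.
Path Depot→Jct3→Port (+1); total 3.
Path Depot→Y3→Port (+1); total 4.
Path Depot→Y1→Port (+1); total 5.
No residual Depot→Port path; max flow = 5.
Certifying cut of size 5: {Depot→HubC, Depot→Jct3, Depot→Port, Depot→Y1, Depot→Y3}.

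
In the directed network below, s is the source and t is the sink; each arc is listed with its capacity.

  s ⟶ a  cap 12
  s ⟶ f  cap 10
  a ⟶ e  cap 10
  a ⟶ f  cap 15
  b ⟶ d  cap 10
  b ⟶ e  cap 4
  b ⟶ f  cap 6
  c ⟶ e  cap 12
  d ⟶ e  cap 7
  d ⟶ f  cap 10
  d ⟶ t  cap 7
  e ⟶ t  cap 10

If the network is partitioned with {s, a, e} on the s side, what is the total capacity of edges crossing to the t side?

35

Edges leaving {s, a, e}: s→f (10), a→f (15), e→t (10).
Cut capacity = 10 + 15 + 10 = 35.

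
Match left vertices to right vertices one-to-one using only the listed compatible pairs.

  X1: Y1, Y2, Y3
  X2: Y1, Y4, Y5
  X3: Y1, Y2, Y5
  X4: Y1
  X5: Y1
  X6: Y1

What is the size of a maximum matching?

Unit-capacity flow: source→left, listed edges, right→sink; max matching = max flow.
Augmenting path X1→Y1 (+1); matched 1.
Augmenting path X2→Y4 (+1); matched 2.
Augmenting path X3→Y2 (+1); matched 3.
Augmenting path X4→Y1→X1→Y3 (+1); matched 4.
No augmenting path remains; maximum matching = 4.
König certificate: {X1, X2, X3, Y1} is a vertex cover of size 4 (every listed pair touches it), so no matching can be larger.

4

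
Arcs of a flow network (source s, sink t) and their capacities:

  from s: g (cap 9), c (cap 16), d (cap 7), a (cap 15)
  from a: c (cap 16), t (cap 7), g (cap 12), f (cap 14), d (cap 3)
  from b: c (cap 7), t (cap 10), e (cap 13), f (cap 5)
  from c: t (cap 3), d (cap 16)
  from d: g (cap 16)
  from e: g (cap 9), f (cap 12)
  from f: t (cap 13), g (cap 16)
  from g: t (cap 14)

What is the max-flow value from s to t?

Augment s→a→t: bottleneck 7, flow now 7.
Augment s→c→t: bottleneck 3, flow now 10.
Augment s→g→t: bottleneck 9, flow now 19.
Augment s→a→f→t: bottleneck 8, flow now 27.
Augment s→d→g→t: bottleneck 5, flow now 32.
No augmenting path remains; maximum flow = 32.
In the residual graph, reachable from s: {s, c, d, g}.
Min-cut edges: s→a (15), c→t (3), g→t (14); capacity 15 + 3 + 14 = 32.
This cut is saturated, so no flow can exceed 32.

32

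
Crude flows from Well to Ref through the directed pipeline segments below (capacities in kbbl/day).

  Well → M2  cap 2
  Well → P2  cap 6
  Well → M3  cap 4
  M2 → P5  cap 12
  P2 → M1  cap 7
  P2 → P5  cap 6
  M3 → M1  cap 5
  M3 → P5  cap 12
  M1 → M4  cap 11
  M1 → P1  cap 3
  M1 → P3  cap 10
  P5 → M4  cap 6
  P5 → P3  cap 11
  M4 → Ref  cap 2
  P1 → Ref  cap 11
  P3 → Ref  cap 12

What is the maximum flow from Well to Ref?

Augment Well→M2→P5→M4→Ref: bottleneck 2, flow now 2.
Augment Well→P2→M1→P1→Ref: bottleneck 3, flow now 5.
Augment Well→P2→M1→P3→Ref: bottleneck 3, flow now 8.
Augment Well→M3→M1→P3→Ref: bottleneck 4, flow now 12.
No augmenting path remains; maximum flow = 12.
In the residual graph, reachable from Well: {Well}.
Min-cut edges: Well→M2 (2), Well→P2 (6), Well→M3 (4); capacity 2 + 6 + 4 = 12.
This cut is saturated, so no flow can exceed 12.

12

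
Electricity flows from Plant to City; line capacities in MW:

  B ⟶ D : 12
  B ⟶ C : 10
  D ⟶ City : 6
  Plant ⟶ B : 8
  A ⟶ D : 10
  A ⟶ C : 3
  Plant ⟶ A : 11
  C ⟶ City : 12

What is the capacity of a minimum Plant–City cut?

Augment Plant→A→C→City: bottleneck 3, flow now 3.
Augment Plant→A→D→City: bottleneck 6, flow now 9.
Augment Plant→B→C→City: bottleneck 8, flow now 17.
No augmenting path remains; maximum flow = 17.
By max-flow min-cut, the minimum cut capacity equals the max flow.
In the residual graph, reachable from Plant: {Plant, A, D}.
Min-cut edges: Plant→B (8), A→C (3), D→City (6); capacity 8 + 3 + 6 = 17.

17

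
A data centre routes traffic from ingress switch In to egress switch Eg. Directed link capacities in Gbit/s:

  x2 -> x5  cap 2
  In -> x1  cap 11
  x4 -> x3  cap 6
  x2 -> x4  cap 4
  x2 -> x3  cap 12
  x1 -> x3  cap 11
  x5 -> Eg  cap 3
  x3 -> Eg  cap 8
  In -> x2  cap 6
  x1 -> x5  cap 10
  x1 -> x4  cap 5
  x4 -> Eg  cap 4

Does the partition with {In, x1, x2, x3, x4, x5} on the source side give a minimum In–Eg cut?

Given cut capacity: 8 + 4 + 3 = 15.
Augment In→x1→x3→Eg: bottleneck 8, flow now 8.
Augment In→x1→x4→Eg: bottleneck 3, flow now 11.
Augment In→x2→x4→Eg: bottleneck 1, flow now 12.
Augment In→x2→x5→Eg: bottleneck 2, flow now 14.
Augment In→x2→x3→x1→x5→Eg: bottleneck 1, flow now 15. (uses reverse residual edge)
No augmenting path remains; maximum flow = 15.
Cut capacity 15 equals the max flow, so it is a minimum cut.

Yes — it is a minimum cut (capacity 15).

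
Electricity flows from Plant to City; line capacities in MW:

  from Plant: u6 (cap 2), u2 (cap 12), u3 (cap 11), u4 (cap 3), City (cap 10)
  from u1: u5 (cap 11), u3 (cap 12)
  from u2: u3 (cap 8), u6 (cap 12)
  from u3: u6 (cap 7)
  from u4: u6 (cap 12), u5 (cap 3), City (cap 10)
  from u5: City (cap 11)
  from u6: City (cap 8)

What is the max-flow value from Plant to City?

Augment Plant→City: bottleneck 10, flow now 10.
Augment Plant→u4→City: bottleneck 3, flow now 13.
Augment Plant→u6→City: bottleneck 2, flow now 15.
Augment Plant→u2→u6→City: bottleneck 6, flow now 21.
No augmenting path remains; maximum flow = 21.
In the residual graph, reachable from Plant: {Plant, u2, u3, u6}.
Min-cut edges: Plant→u4 (3), Plant→City (10), u6→City (8); capacity 3 + 10 + 8 = 21.
This cut is saturated, so no flow can exceed 21.

21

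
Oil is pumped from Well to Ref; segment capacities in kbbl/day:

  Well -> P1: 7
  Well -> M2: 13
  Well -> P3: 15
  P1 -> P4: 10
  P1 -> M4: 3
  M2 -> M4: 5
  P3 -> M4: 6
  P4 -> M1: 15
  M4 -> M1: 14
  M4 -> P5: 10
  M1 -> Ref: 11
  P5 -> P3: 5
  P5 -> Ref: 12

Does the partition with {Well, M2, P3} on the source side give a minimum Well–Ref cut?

Yes — it is a minimum cut (capacity 18).

Given cut capacity: 7 + 5 + 6 = 18.
Augment Well→P1→P4→M1→Ref: bottleneck 7, flow now 7.
Augment Well→M2→M4→M1→Ref: bottleneck 4, flow now 11.
Augment Well→M2→M4→P5→Ref: bottleneck 1, flow now 12.
Augment Well→P3→M4→P5→Ref: bottleneck 6, flow now 18.
No augmenting path remains; maximum flow = 18.
Cut capacity 18 equals the max flow, so it is a minimum cut.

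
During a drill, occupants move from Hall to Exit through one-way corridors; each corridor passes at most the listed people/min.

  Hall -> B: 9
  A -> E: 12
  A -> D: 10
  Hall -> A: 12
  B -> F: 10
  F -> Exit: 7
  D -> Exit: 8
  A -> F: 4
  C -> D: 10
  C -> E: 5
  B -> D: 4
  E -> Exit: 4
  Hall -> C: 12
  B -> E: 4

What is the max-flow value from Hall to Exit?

Augment Hall→A→D→Exit: bottleneck 8, flow now 8.
Augment Hall→A→E→Exit: bottleneck 4, flow now 12.
Augment Hall→B→F→Exit: bottleneck 7, flow now 19.
No augmenting path remains; maximum flow = 19.
In the residual graph, reachable from Hall: {Hall, A, B, C, D, E, F}.
Min-cut edges: D→Exit (8), E→Exit (4), F→Exit (7); capacity 8 + 4 + 7 = 19.
This cut is saturated, so no flow can exceed 19.

19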